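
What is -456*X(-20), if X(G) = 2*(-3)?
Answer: 2736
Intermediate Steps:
X(G) = -6
-456*X(-20) = -456*(-6) = 2736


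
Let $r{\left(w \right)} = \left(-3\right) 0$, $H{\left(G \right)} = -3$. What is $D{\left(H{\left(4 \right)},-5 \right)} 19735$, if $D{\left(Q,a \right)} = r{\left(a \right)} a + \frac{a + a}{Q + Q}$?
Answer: $\frac{98675}{3} \approx 32892.0$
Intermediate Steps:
$r{\left(w \right)} = 0$
$D{\left(Q,a \right)} = \frac{a}{Q}$ ($D{\left(Q,a \right)} = 0 a + \frac{a + a}{Q + Q} = 0 + \frac{2 a}{2 Q} = 0 + 2 a \frac{1}{2 Q} = 0 + \frac{a}{Q} = \frac{a}{Q}$)
$D{\left(H{\left(4 \right)},-5 \right)} 19735 = - \frac{5}{-3} \cdot 19735 = \left(-5\right) \left(- \frac{1}{3}\right) 19735 = \frac{5}{3} \cdot 19735 = \frac{98675}{3}$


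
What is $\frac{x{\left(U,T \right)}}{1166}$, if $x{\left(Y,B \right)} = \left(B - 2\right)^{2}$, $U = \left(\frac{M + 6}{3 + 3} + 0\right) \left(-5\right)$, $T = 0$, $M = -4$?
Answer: $\frac{2}{583} \approx 0.0034305$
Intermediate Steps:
$U = - \frac{5}{3}$ ($U = \left(\frac{-4 + 6}{3 + 3} + 0\right) \left(-5\right) = \left(\frac{2}{6} + 0\right) \left(-5\right) = \left(2 \cdot \frac{1}{6} + 0\right) \left(-5\right) = \left(\frac{1}{3} + 0\right) \left(-5\right) = \frac{1}{3} \left(-5\right) = - \frac{5}{3} \approx -1.6667$)
$x{\left(Y,B \right)} = \left(-2 + B\right)^{2}$
$\frac{x{\left(U,T \right)}}{1166} = \frac{\left(-2 + 0\right)^{2}}{1166} = \frac{\left(-2\right)^{2}}{1166} = \frac{1}{1166} \cdot 4 = \frac{2}{583}$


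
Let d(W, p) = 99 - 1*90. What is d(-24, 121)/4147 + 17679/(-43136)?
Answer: -72926589/178884992 ≈ -0.40767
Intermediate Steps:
d(W, p) = 9 (d(W, p) = 99 - 90 = 9)
d(-24, 121)/4147 + 17679/(-43136) = 9/4147 + 17679/(-43136) = 9*(1/4147) + 17679*(-1/43136) = 9/4147 - 17679/43136 = -72926589/178884992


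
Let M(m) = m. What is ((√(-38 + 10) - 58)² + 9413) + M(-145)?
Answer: 12604 - 232*I*√7 ≈ 12604.0 - 613.81*I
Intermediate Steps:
((√(-38 + 10) - 58)² + 9413) + M(-145) = ((√(-38 + 10) - 58)² + 9413) - 145 = ((√(-28) - 58)² + 9413) - 145 = ((2*I*√7 - 58)² + 9413) - 145 = ((-58 + 2*I*√7)² + 9413) - 145 = (9413 + (-58 + 2*I*√7)²) - 145 = 9268 + (-58 + 2*I*√7)²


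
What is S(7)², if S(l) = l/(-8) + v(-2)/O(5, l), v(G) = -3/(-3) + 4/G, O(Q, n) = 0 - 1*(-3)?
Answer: 841/576 ≈ 1.4601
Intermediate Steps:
O(Q, n) = 3 (O(Q, n) = 0 + 3 = 3)
v(G) = 1 + 4/G (v(G) = -3*(-⅓) + 4/G = 1 + 4/G)
S(l) = -⅓ - l/8 (S(l) = l/(-8) + ((4 - 2)/(-2))/3 = l*(-⅛) - ½*2*(⅓) = -l/8 - 1*⅓ = -l/8 - ⅓ = -⅓ - l/8)
S(7)² = (-⅓ - ⅛*7)² = (-⅓ - 7/8)² = (-29/24)² = 841/576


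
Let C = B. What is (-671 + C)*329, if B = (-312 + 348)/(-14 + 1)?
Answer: -2881711/13 ≈ -2.2167e+5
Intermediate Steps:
B = -36/13 (B = 36/(-13) = 36*(-1/13) = -36/13 ≈ -2.7692)
C = -36/13 ≈ -2.7692
(-671 + C)*329 = (-671 - 36/13)*329 = -8759/13*329 = -2881711/13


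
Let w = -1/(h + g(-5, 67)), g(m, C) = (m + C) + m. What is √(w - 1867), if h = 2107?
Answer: I*√2185742249/1082 ≈ 43.209*I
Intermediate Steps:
g(m, C) = C + 2*m (g(m, C) = (C + m) + m = C + 2*m)
w = -1/2164 (w = -1/(2107 + (67 + 2*(-5))) = -1/(2107 + (67 - 10)) = -1/(2107 + 57) = -1/2164 ≈ -0.00046211)
√(w - 1867) = √(-1/2164 - 1867) = √(-4040189/2164) = I*√2185742249/1082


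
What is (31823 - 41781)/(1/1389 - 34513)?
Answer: 6915831/23969278 ≈ 0.28853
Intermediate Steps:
(31823 - 41781)/(1/1389 - 34513) = -9958/(1/1389 - 34513) = -9958/(-47938556/1389) = -9958*(-1389/47938556) = 6915831/23969278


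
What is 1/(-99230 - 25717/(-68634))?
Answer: -68634/6810526103 ≈ -1.0078e-5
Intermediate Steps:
1/(-99230 - 25717/(-68634)) = 1/(-99230 - 25717*(-1/68634)) = 1/(-99230 + 25717/68634) = 1/(-6810526103/68634) = -68634/6810526103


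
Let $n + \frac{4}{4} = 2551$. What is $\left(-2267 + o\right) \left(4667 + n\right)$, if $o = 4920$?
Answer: $19146701$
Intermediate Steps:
$n = 2550$ ($n = -1 + 2551 = 2550$)
$\left(-2267 + o\right) \left(4667 + n\right) = \left(-2267 + 4920\right) \left(4667 + 2550\right) = 2653 \cdot 7217 = 19146701$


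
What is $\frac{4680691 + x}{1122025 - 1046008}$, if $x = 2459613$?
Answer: $\frac{7140304}{76017} \approx 93.93$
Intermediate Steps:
$\frac{4680691 + x}{1122025 - 1046008} = \frac{4680691 + 2459613}{1122025 - 1046008} = \frac{7140304}{1122025 + \left(-1577836 + 531828\right)} = \frac{7140304}{1122025 - 1046008} = \frac{7140304}{76017}$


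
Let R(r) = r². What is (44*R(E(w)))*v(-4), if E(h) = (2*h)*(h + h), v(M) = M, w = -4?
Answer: -720896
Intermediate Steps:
E(h) = 4*h² (E(h) = (2*h)*(2*h) = 4*h²)
(44*R(E(w)))*v(-4) = (44*(4*(-4)²)²)*(-4) = (44*(4*16)²)*(-4) = (44*64²)*(-4) = (44*4096)*(-4) = 180224*(-4) = -720896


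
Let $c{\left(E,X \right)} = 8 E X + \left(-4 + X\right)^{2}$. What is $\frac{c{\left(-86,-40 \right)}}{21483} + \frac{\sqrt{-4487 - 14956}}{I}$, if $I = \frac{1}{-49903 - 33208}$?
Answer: $\frac{4208}{3069} - 83111 i \sqrt{19443} \approx 1.3711 - 1.1589 \cdot 10^{7} i$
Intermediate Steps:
$I = - \frac{1}{83111}$ ($I = \frac{1}{-83111} = - \frac{1}{83111} \approx -1.2032 \cdot 10^{-5}$)
$c{\left(E,X \right)} = \left(-4 + X\right)^{2} + 8 E X$ ($c{\left(E,X \right)} = 8 E X + \left(-4 + X\right)^{2} = \left(-4 + X\right)^{2} + 8 E X$)
$\frac{c{\left(-86,-40 \right)}}{21483} + \frac{\sqrt{-4487 - 14956}}{I} = \frac{\left(-4 - 40\right)^{2} + 8 \left(-86\right) \left(-40\right)}{21483} + \frac{\sqrt{-4487 - 14956}}{- \frac{1}{83111}} = \left(\left(-44\right)^{2} + 27520\right) \frac{1}{21483} + \sqrt{-19443} \left(-83111\right) = \left(1936 + 27520\right) \frac{1}{21483} + i \sqrt{19443} \left(-83111\right) = 29456 \cdot \frac{1}{21483} - 83111 i \sqrt{19443} = \frac{4208}{3069} - 83111 i \sqrt{19443}$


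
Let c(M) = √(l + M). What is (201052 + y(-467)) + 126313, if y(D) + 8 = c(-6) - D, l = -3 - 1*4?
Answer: 327824 + I*√13 ≈ 3.2782e+5 + 3.6056*I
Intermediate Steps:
l = -7 (l = -3 - 4 = -7)
c(M) = √(-7 + M)
y(D) = -8 - D + I*√13 (y(D) = -8 + (√(-7 - 6) - D) = -8 + (√(-13) - D) = -8 + (I*√13 - D) = -8 + (-D + I*√13) = -8 - D + I*√13)
(201052 + y(-467)) + 126313 = (201052 + (-8 - 1*(-467) + I*√13)) + 126313 = (201052 + (-8 + 467 + I*√13)) + 126313 = (201052 + (459 + I*√13)) + 126313 = (201511 + I*√13) + 126313 = 327824 + I*√13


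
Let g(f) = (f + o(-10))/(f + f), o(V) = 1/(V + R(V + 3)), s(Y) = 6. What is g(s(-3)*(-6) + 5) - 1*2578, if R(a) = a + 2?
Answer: -1198537/465 ≈ -2577.5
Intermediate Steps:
R(a) = 2 + a
o(V) = 1/(5 + 2*V) (o(V) = 1/(V + (2 + (V + 3))) = 1/(V + (2 + (3 + V))) = 1/(V + (5 + V)) = 1/(5 + 2*V))
g(f) = (-1/15 + f)/(2*f) (g(f) = (f + 1/(5 + 2*(-10)))/(f + f) = (f + 1/(5 - 20))/((2*f)) = (f + 1/(-15))*(1/(2*f)) = (f - 1/15)*(1/(2*f)) = (-1/15 + f)*(1/(2*f)) = (-1/15 + f)/(2*f))
g(s(-3)*(-6) + 5) - 1*2578 = (-1 + 15*(6*(-6) + 5))/(30*(6*(-6) + 5)) - 1*2578 = (-1 + 15*(-36 + 5))/(30*(-36 + 5)) - 2578 = (1/30)*(-1 + 15*(-31))/(-31) - 2578 = (1/30)*(-1/31)*(-1 - 465) - 2578 = (1/30)*(-1/31)*(-466) - 2578 = 233/465 - 2578 = -1198537/465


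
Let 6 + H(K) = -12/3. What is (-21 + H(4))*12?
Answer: -372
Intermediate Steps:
H(K) = -10 (H(K) = -6 - 12/3 = -6 - 12*1/3 = -6 - 4 = -10)
(-21 + H(4))*12 = (-21 - 10)*12 = -31*12 = -372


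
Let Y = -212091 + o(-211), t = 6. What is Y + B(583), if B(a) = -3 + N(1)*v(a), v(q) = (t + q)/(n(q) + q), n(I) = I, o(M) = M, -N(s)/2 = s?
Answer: -123774404/583 ≈ -2.1231e+5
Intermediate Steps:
N(s) = -2*s
v(q) = (6 + q)/(2*q) (v(q) = (6 + q)/(q + q) = (6 + q)/((2*q)) = (6 + q)*(1/(2*q)) = (6 + q)/(2*q))
B(a) = -3 - (6 + a)/a (B(a) = -3 + (-2*1)*((6 + a)/(2*a)) = -3 - (6 + a)/a)
Y = -212302 (Y = -212091 - 211 = -212302)
Y + B(583) = -212302 + (-4 - 6/583) = -212302 - 2338/583 = -123774404/583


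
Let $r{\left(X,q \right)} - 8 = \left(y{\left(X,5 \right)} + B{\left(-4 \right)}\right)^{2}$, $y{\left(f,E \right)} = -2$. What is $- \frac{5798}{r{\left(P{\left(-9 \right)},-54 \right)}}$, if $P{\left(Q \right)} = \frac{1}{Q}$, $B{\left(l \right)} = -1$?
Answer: $- \frac{5798}{17} \approx -341.06$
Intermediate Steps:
$r{\left(X,q \right)} = 17$ ($r{\left(X,q \right)} = 8 + \left(-2 - 1\right)^{2} = 8 + \left(-3\right)^{2} = 8 + 9 = 17$)
$- \frac{5798}{r{\left(P{\left(-9 \right)},-54 \right)}} = - \frac{5798}{17}$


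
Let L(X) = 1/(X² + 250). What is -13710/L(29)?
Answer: -14957610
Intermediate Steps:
L(X) = 1/(250 + X²)
-13710/L(29) = -13710/(1/(250 + 29²)) = -13710/(1/(250 + 841)) = -13710/(1/1091) = -13710/1/1091 = -13710*1091 = -14957610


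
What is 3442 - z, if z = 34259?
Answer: -30817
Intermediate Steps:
3442 - z = 3442 - 1*34259 = 3442 - 34259 = -30817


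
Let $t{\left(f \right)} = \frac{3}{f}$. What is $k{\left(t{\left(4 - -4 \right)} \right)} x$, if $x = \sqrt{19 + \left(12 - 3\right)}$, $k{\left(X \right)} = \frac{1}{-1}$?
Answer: $- 2 \sqrt{7} \approx -5.2915$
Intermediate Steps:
$k{\left(X \right)} = -1$
$x = 2 \sqrt{7}$ ($x = \sqrt{19 + 9} = \sqrt{28} = 2 \sqrt{7} \approx 5.2915$)
$k{\left(t{\left(4 - -4 \right)} \right)} x = - 2 \sqrt{7}$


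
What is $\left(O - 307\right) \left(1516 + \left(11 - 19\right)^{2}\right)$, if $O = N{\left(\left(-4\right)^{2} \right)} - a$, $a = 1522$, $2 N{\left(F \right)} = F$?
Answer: $-2877180$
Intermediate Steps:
$N{\left(F \right)} = \frac{F}{2}$
$O = -1514$ ($O = \frac{\left(-4\right)^{2}}{2} - 1522 = \frac{1}{2} \cdot 16 - 1522 = 8 - 1522 = -1514$)
$\left(O - 307\right) \left(1516 + \left(11 - 19\right)^{2}\right) = \left(-1514 - 307\right) \left(1516 + \left(11 - 19\right)^{2}\right) = - 1821 \left(1516 + \left(-8\right)^{2}\right) = - 1821 \left(1516 + 64\right) = \left(-1821\right) 1580 = -2877180$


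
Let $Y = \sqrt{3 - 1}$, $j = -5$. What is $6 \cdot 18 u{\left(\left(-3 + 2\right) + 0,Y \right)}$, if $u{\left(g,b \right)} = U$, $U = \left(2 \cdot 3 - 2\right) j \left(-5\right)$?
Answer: $10800$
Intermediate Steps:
$U = 100$ ($U = \left(2 \cdot 3 - 2\right) \left(-5\right) \left(-5\right) = \left(6 - 2\right) \left(-5\right) \left(-5\right) = 4 \left(-5\right) \left(-5\right) = \left(-20\right) \left(-5\right) = 100$)
$Y = \sqrt{2} \approx 1.4142$
$u{\left(g,b \right)} = 100$
$6 \cdot 18 u{\left(\left(-3 + 2\right) + 0,Y \right)} = 6 \cdot 18 \cdot 100 = 108 \cdot 100 = 10800$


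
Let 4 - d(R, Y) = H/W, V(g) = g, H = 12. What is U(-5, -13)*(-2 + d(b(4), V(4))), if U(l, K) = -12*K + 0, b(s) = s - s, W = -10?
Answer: 2496/5 ≈ 499.20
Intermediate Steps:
b(s) = 0
U(l, K) = -12*K
d(R, Y) = 26/5 (d(R, Y) = 4 - 12/(-10) = 4 - 12*(-1)/10 = 4 - 1*(-6/5) = 4 + 6/5 = 26/5)
U(-5, -13)*(-2 + d(b(4), V(4))) = (-12*(-13))*(-2 + 26/5) = 156*(16/5) = 2496/5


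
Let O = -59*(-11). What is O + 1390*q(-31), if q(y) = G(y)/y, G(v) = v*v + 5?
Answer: -1322621/31 ≈ -42665.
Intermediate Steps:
G(v) = 5 + v**2 (G(v) = v**2 + 5 = 5 + v**2)
O = 649
q(y) = (5 + y**2)/y
O + 1390*q(-31) = 649 + 1390*(-31 + 5/(-31)) = 649 + 1390*(-31 + 5*(-1/31)) = 649 + 1390*(-31 - 5/31) = 649 + 1390*(-966/31) = 649 - 1342740/31 = -1322621/31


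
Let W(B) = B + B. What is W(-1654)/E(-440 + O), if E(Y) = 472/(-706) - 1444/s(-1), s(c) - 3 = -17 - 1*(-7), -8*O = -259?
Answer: -2043517/127020 ≈ -16.088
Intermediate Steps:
O = 259/8 (O = -⅛*(-259) = 259/8 ≈ 32.375)
s(c) = -7 (s(c) = 3 + (-17 - 1*(-7)) = 3 + (-17 + 7) = 3 - 10 = -7)
W(B) = 2*B
E(Y) = 508080/2471 (E(Y) = 472/(-706) - 1444/(-7) = 472*(-1/706) - 1444*(-⅐) = -236/353 + 1444/7 = 508080/2471)
W(-1654)/E(-440 + O) = (2*(-1654))/(508080/2471) = -3308*2471/508080 = -2043517/127020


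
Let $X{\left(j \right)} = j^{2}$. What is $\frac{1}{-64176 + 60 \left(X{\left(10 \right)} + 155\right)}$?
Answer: $- \frac{1}{48876} \approx -2.046 \cdot 10^{-5}$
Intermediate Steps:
$\frac{1}{-64176 + 60 \left(X{\left(10 \right)} + 155\right)} = \frac{1}{-64176 + 60 \left(10^{2} + 155\right)} = \frac{1}{-64176 + 60 \left(100 + 155\right)} = \frac{1}{-64176 + 60 \cdot 255} = \frac{1}{-64176 + 15300} = \frac{1}{-48876} = - \frac{1}{48876}$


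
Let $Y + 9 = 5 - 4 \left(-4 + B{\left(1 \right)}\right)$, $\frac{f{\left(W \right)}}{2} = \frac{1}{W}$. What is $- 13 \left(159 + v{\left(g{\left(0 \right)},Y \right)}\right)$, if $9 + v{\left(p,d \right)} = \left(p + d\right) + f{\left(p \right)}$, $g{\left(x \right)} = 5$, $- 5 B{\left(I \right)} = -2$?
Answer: $- \frac{10777}{5} \approx -2155.4$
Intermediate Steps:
$B{\left(I \right)} = \frac{2}{5}$ ($B{\left(I \right)} = \left(- \frac{1}{5}\right) \left(-2\right) = \frac{2}{5}$)
$f{\left(W \right)} = \frac{2}{W}$
$Y = \frac{52}{5}$ ($Y = -9 - \left(-5 + 4 \left(-4 + \frac{2}{5}\right)\right) = -9 + \left(5 - - \frac{72}{5}\right) = -9 + \left(5 + \frac{72}{5}\right) = -9 + \frac{97}{5} = \frac{52}{5} \approx 10.4$)
$v{\left(p,d \right)} = -9 + d + p + \frac{2}{p}$ ($v{\left(p,d \right)} = -9 + \left(\left(p + d\right) + \frac{2}{p}\right) = -9 + \left(\left(d + p\right) + \frac{2}{p}\right) = -9 + \left(d + p + \frac{2}{p}\right) = -9 + d + p + \frac{2}{p}$)
$- 13 \left(159 + v{\left(g{\left(0 \right)},Y \right)}\right) = - 13 \left(159 + \left(-9 + \frac{52}{5} + 5 + \frac{2}{5}\right)\right) = - 13 \left(159 + \frac{34}{5}\right) = \left(-13\right) \frac{829}{5} = - \frac{10777}{5}$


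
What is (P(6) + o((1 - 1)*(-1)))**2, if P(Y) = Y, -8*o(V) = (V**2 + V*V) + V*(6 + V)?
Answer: 36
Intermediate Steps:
o(V) = -V**2/4 - V*(6 + V)/8 (o(V) = -((V**2 + V*V) + V*(6 + V))/8 = -((V**2 + V**2) + V*(6 + V))/8 = -(2*V**2 + V*(6 + V))/8 = -V**2/4 - V*(6 + V)/8)
(P(6) + o((1 - 1)*(-1)))**2 = (6 - 3*(1 - 1)*(-1)*(2 + (1 - 1)*(-1))/8)**2 = (6 - 3*0*(-1)*(2 + 0*(-1))/8)**2 = (6 - 3/8*0*(2 + 0))**2 = (6 - 3/8*0*2)**2 = (6 + 0)**2 = 6**2 = 36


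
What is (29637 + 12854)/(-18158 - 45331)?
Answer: -42491/63489 ≈ -0.66927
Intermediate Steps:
(29637 + 12854)/(-18158 - 45331) = 42491/(-63489) = 42491*(-1/63489) = -42491/63489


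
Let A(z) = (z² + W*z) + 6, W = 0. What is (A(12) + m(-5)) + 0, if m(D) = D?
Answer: 145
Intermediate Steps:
A(z) = 6 + z² (A(z) = (z² + 0*z) + 6 = (z² + 0) + 6 = z² + 6 = 6 + z²)
(A(12) + m(-5)) + 0 = ((6 + 12²) - 5) + 0 = ((6 + 144) - 5) + 0 = (150 - 5) + 0 = 145 + 0 = 145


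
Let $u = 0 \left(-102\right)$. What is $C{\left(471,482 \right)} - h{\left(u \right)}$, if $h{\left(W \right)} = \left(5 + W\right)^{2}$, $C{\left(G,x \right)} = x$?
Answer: $457$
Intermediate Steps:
$u = 0$
$C{\left(471,482 \right)} - h{\left(u \right)} = 482 - \left(5 + 0\right)^{2} = 482 - 5^{2} = 482 - 25 = 457$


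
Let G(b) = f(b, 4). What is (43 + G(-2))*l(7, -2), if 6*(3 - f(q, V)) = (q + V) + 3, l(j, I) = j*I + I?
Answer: -2168/3 ≈ -722.67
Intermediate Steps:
l(j, I) = I + I*j (l(j, I) = I*j + I = I + I*j)
f(q, V) = 5/2 - V/6 - q/6 (f(q, V) = 3 - ((q + V) + 3)/6 = 3 - ((V + q) + 3)/6 = 3 - (3 + V + q)/6 = 3 + (-1/2 - V/6 - q/6) = 5/2 - V/6 - q/6)
G(b) = 11/6 - b/6 (G(b) = 5/2 - 1/6*4 - b/6 = 5/2 - 2/3 - b/6 = 11/6 - b/6)
(43 + G(-2))*l(7, -2) = (43 + (11/6 - 1/6*(-2)))*(-2*(1 + 7)) = (43 + (11/6 + 1/3))*(-2*8) = (43 + 13/6)*(-16) = (271/6)*(-16) = -2168/3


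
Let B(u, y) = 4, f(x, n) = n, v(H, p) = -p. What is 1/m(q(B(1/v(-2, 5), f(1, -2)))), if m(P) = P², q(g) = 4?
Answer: 1/16 ≈ 0.062500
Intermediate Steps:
1/m(q(B(1/v(-2, 5), f(1, -2)))) = 1/(4²) = 1/16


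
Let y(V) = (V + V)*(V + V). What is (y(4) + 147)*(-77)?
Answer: -16247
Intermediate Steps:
y(V) = 4*V² (y(V) = (2*V)*(2*V) = 4*V²)
(y(4) + 147)*(-77) = (4*4² + 147)*(-77) = (4*16 + 147)*(-77) = (64 + 147)*(-77) = 211*(-77) = -16247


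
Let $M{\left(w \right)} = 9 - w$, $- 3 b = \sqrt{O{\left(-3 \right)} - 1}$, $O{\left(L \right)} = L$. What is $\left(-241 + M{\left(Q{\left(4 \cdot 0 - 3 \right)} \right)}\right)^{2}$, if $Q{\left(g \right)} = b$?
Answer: $\frac{484412}{9} - \frac{928 i}{3} \approx 53824.0 - 309.33 i$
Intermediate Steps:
$b = - \frac{2 i}{3}$ ($b = - \frac{\sqrt{-3 - 1}}{3} = - \frac{\sqrt{-4}}{3} = - \frac{2 i}{3} \approx - 0.66667 i$)
$Q{\left(g \right)} = - \frac{2 i}{3}$
$\left(-241 + M{\left(Q{\left(4 \cdot 0 - 3 \right)} \right)}\right)^{2} = \left(-241 + \left(9 - - \frac{2 i}{3}\right)\right)^{2} = \left(-241 + \left(9 + \frac{2 i}{3}\right)\right)^{2} = \left(-232 + \frac{2 i}{3}\right)^{2}$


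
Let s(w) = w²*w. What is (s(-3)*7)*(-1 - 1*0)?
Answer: 189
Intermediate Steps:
s(w) = w³
(s(-3)*7)*(-1 - 1*0) = ((-3)³*7)*(-1 - 1*0) = (-27*7)*(-1 + 0) = -189*(-1) = 189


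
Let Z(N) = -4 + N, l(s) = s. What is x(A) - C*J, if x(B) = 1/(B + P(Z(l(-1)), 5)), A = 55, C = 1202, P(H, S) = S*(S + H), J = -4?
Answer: 264441/55 ≈ 4808.0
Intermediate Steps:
P(H, S) = S*(H + S)
x(B) = 1/B (x(B) = 1/(B + 5*((-4 - 1) + 5)) = 1/(B + 5*(-5 + 5)) = 1/(B + 5*0) = 1/(B + 0) = 1/B)
x(A) - C*J = 1/55 - 1202*(-4) = 1/55 - 1*(-4808) = 1/55 + 4808 = 264441/55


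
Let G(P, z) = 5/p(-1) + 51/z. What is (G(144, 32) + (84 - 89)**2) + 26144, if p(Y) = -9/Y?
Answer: 7537291/288 ≈ 26171.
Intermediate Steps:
G(P, z) = 5/9 + 51/z (G(P, z) = 5/((-9/(-1))) + 51/z = 5/((-9*(-1))) + 51/z = 5/9 + 51/z)
(G(144, 32) + (84 - 89)**2) + 26144 = ((5/9 + 51/32) + (84 - 89)**2) + 26144 = ((5/9 + 51*(1/32)) + (-5)**2) + 26144 = ((5/9 + 51/32) + 25) + 26144 = (619/288 + 25) + 26144 = 7819/288 + 26144 = 7537291/288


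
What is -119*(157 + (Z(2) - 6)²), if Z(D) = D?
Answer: -20587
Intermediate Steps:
-119*(157 + (Z(2) - 6)²) = -119*(157 + (2 - 6)²) = -119*(157 + (-4)²) = -119*(157 + 16) = -119*173 = -20587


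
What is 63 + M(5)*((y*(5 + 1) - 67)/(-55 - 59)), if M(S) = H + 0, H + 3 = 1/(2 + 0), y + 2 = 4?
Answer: 14089/228 ≈ 61.794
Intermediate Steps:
y = 2 (y = -2 + 4 = 2)
H = -5/2 (H = -3 + 1/(2 + 0) = -3 + 1/2 = -3 + ½ = -5/2 ≈ -2.5000)
M(S) = -5/2 (M(S) = -5/2 + 0 = -5/2)
63 + M(5)*((y*(5 + 1) - 67)/(-55 - 59)) = 63 - 5*(2*(5 + 1) - 67)/(2*(-55 - 59)) = 63 - 5*(2*6 - 67)/(2*(-114)) = 63 - 5*(12 - 67)*(-1)/(2*114) = 63 - (-275)*(-1)/(2*114) = 63 - 5/2*55/114 = 63 - 275/228 = 14089/228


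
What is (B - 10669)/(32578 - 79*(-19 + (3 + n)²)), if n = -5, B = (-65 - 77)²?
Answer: 9495/33763 ≈ 0.28123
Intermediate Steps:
B = 20164 (B = (-142)² = 20164)
(B - 10669)/(32578 - 79*(-19 + (3 + n)²)) = (20164 - 10669)/(32578 - 79*(-19 + (3 - 5)²)) = 9495/(32578 - 79*(-19 + (-2)²)) = 9495/(32578 - 79*(-19 + 4)) = 9495/(32578 - 79*(-15)) = 9495/(32578 + 1185) = 9495/33763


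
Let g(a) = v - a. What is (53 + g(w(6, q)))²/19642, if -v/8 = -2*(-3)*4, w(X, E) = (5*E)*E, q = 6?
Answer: 101761/19642 ≈ 5.1808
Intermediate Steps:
w(X, E) = 5*E²
v = -192 (v = -8*(-2*(-3))*4 = -48*4 = -8*24 = -192)
g(a) = -192 - a
(53 + g(w(6, q)))²/19642 = (53 + (-192 - 5*6²))²/19642 = (53 + (-192 - 5*36))²*(1/19642) = (53 + (-192 - 1*180))²*(1/19642) = (53 + (-192 - 180))²*(1/19642) = (53 - 372)²*(1/19642) = (-319)²*(1/19642) = 101761*(1/19642) = 101761/19642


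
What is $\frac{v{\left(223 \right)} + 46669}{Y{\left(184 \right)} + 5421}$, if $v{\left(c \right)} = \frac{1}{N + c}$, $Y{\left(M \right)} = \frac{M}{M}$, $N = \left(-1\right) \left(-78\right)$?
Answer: $\frac{7023685}{816011} \approx 8.6073$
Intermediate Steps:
$N = 78$
$Y{\left(M \right)} = 1$
$v{\left(c \right)} = \frac{1}{78 + c}$
$\frac{v{\left(223 \right)} + 46669}{Y{\left(184 \right)} + 5421} = \frac{\frac{1}{78 + 223} + 46669}{1 + 5421} = \frac{\frac{1}{301} + 46669}{5422} = \left(\frac{1}{301} + 46669\right) \frac{1}{5422} = \frac{14047370}{301} \cdot \frac{1}{5422} = \frac{7023685}{816011}$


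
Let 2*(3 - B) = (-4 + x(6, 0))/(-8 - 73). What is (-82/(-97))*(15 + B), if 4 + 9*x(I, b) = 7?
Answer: 358217/23571 ≈ 15.197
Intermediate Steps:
x(I, b) = ⅓ (x(I, b) = -4/9 + (⅑)*7 = -4/9 + 7/9 = ⅓)
B = 1447/486 (B = 3 - (-4 + ⅓)/(2*(-8 - 73)) = 3 - (-11)/(6*(-81)) = 3 - (-11)*(-1)/(6*81) = 3 - ½*11/243 = 3 - 11/486 = 1447/486 ≈ 2.9774)
(-82/(-97))*(15 + B) = (-82/(-97))*(15 + 1447/486) = -82*(-1/97)*(8737/486) = (82/97)*(8737/486) = 358217/23571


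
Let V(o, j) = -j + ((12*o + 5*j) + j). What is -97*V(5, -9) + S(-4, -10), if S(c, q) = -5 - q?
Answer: -1450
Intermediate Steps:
V(o, j) = 5*j + 12*o (V(o, j) = -j + ((5*j + 12*o) + j) = -j + (6*j + 12*o) = 5*j + 12*o)
-97*V(5, -9) + S(-4, -10) = -97*(5*(-9) + 12*5) + (-5 - 1*(-10)) = -97*(-45 + 60) + (-5 + 10) = -97*15 + 5 = -1455 + 5 = -1450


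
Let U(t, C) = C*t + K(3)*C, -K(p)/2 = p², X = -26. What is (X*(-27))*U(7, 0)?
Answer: 0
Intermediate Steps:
K(p) = -2*p²
U(t, C) = -18*C + C*t (U(t, C) = C*t + (-2*3²)*C = C*t + (-2*9)*C = C*t - 18*C = -18*C + C*t)
(X*(-27))*U(7, 0) = (-26*(-27))*(0*(-18 + 7)) = 702*(0*(-11)) = 702*0 = 0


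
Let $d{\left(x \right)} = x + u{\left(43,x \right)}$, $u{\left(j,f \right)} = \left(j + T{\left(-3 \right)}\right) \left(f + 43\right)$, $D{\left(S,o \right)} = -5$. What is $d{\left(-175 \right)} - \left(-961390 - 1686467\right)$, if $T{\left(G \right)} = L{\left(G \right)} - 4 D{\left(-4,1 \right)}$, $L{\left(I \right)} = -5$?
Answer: $2640026$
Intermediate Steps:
$T{\left(G \right)} = 15$ ($T{\left(G \right)} = -5 - -20 = -5 + 20 = 15$)
$u{\left(j,f \right)} = \left(15 + j\right) \left(43 + f\right)$ ($u{\left(j,f \right)} = \left(j + 15\right) \left(f + 43\right) = \left(15 + j\right) \left(43 + f\right)$)
$d{\left(x \right)} = 2494 + 59 x$ ($d{\left(x \right)} = x + \left(645 + 15 x + 43 \cdot 43 + x 43\right) = x + \left(645 + 15 x + 1849 + 43 x\right) = x + \left(2494 + 58 x\right) = 2494 + 59 x$)
$d{\left(-175 \right)} - \left(-961390 - 1686467\right) = \left(2494 + 59 \left(-175\right)\right) - \left(-961390 - 1686467\right) = \left(2494 - 10325\right) - -2647857 = -7831 + 2647857 = 2640026$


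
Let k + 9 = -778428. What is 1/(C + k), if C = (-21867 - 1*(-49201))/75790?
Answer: -37895/29498856448 ≈ -1.2846e-6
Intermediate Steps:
C = 13667/37895 (C = (-21867 + 49201)*(1/75790) = 27334*(1/75790) = 13667/37895 ≈ 0.36065)
k = -778437 (k = -9 - 778428 = -778437)
1/(C + k) = 1/(13667/37895 - 778437) = 1/(-29498856448/37895) = -37895/29498856448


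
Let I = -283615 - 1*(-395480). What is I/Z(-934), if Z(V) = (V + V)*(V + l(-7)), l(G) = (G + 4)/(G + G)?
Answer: 783055/12210182 ≈ 0.064131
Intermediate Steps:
I = 111865 (I = -283615 + 395480 = 111865)
l(G) = (4 + G)/(2*G) (l(G) = (4 + G)/((2*G)) = (4 + G)*(1/(2*G)) = (4 + G)/(2*G))
Z(V) = 2*V*(3/14 + V) (Z(V) = (V + V)*(V + (½)*(4 - 7)/(-7)) = (2*V)*(V + (½)*(-⅐)*(-3)) = (2*V)*(V + 3/14) = (2*V)*(3/14 + V) = 2*V*(3/14 + V))
I/Z(-934) = 111865/(((⅐)*(-934)*(3 + 14*(-934)))) = 111865/(((⅐)*(-934)*(3 - 13076))) = 111865/(((⅐)*(-934)*(-13073))) = 111865/(12210182/7) = 111865*(7/12210182) = 783055/12210182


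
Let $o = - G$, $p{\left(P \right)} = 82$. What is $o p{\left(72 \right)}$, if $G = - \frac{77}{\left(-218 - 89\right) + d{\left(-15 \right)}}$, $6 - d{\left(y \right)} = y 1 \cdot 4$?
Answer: $- \frac{6314}{241} \approx -26.199$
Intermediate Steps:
$d{\left(y \right)} = 6 - 4 y$ ($d{\left(y \right)} = 6 - y 1 \cdot 4 = 6 - y 4 = 6 - 4 y$)
$G = \frac{77}{241}$ ($G = - \frac{77}{\left(-218 - 89\right) + \left(6 - -60\right)} = - \frac{77}{-307 + \left(6 + 60\right)} = - \frac{77}{-307 + 66} = - \frac{77}{-241} = \left(-77\right) \left(- \frac{1}{241}\right) = \frac{77}{241} \approx 0.3195$)
$o = - \frac{77}{241}$ ($o = \left(-1\right) \frac{77}{241} = - \frac{77}{241} \approx -0.3195$)
$o p{\left(72 \right)} = \left(- \frac{77}{241}\right) 82 = - \frac{6314}{241}$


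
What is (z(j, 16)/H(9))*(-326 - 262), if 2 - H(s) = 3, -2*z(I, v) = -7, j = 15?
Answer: 2058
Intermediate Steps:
z(I, v) = 7/2 (z(I, v) = -½*(-7) = 7/2)
H(s) = -1 (H(s) = 2 - 1*3 = 2 - 3 = -1)
(z(j, 16)/H(9))*(-326 - 262) = ((7/2)/(-1))*(-326 - 262) = ((7/2)*(-1))*(-588) = -7/2*(-588) = 2058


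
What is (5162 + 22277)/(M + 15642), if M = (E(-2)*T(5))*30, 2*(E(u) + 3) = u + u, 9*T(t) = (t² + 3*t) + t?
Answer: 27439/14892 ≈ 1.8425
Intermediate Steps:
T(t) = t²/9 + 4*t/9 (T(t) = ((t² + 3*t) + t)/9 = (t² + 4*t)/9 = t²/9 + 4*t/9)
E(u) = -3 + u (E(u) = -3 + (u + u)/2 = -3 + (2*u)/2 = -3 + u)
M = -750 (M = ((-3 - 2)*((⅑)*5*(4 + 5)))*30 = -5*5*9/9*30 = -5*5*30 = -25*30 = -750)
(5162 + 22277)/(M + 15642) = (5162 + 22277)/(-750 + 15642) = 27439/14892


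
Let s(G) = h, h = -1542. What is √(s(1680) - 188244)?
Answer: I*√189786 ≈ 435.64*I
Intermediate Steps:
s(G) = -1542
√(s(1680) - 188244) = √(-1542 - 188244) = √(-189786) = I*√189786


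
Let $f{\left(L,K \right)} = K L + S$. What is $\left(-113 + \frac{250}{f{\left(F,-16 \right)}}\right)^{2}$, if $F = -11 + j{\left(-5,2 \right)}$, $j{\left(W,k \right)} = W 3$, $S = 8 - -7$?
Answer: $\frac{2347693209}{185761} \approx 12638.0$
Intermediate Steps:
$S = 15$ ($S = 8 + 7 = 15$)
$j{\left(W,k \right)} = 3 W$
$F = -26$ ($F = -11 + 3 \left(-5\right) = -11 - 15 = -26$)
$f{\left(L,K \right)} = 15 + K L$ ($f{\left(L,K \right)} = K L + 15 = 15 + K L$)
$\left(-113 + \frac{250}{f{\left(F,-16 \right)}}\right)^{2} = \left(-113 + \frac{250}{15 - -416}\right)^{2} = \left(-113 + \frac{250}{15 + 416}\right)^{2} = \left(-113 + \frac{250}{431}\right)^{2} = \left(- \frac{48453}{431}\right)^{2} = \frac{2347693209}{185761}$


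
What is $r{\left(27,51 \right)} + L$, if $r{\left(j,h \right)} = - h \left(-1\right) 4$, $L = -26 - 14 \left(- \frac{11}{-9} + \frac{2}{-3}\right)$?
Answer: $\frac{1532}{9} \approx 170.22$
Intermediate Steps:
$L = - \frac{304}{9}$ ($L = -26 - 14 \left(\left(-11\right) \left(- \frac{1}{9}\right) + 2 \left(- \frac{1}{3}\right)\right) = -26 - 14 \left(\frac{11}{9} - \frac{2}{3}\right) = -26 - \frac{70}{9} = - \frac{304}{9} \approx -33.778$)
$r{\left(j,h \right)} = 4 h$ ($r{\left(j,h \right)} = - \left(-1\right) h 4 = h 4 = 4 h$)
$r{\left(27,51 \right)} + L = 4 \cdot 51 - \frac{304}{9} = 204 - \frac{304}{9} = \frac{1532}{9}$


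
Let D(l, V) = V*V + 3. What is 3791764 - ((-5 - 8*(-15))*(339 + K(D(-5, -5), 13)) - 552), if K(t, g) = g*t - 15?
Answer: 3713196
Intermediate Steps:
D(l, V) = 3 + V² (D(l, V) = V² + 3 = 3 + V²)
K(t, g) = -15 + g*t
3791764 - ((-5 - 8*(-15))*(339 + K(D(-5, -5), 13)) - 552) = 3791764 - ((-5 - 8*(-15))*(339 + (-15 + 13*(3 + (-5)²))) - 552) = 3791764 - ((-5 + 120)*(339 + (-15 + 13*(3 + 25))) - 552) = 3791764 - (115*(339 + (-15 + 13*28)) - 552) = 3791764 - (115*(339 + (-15 + 364)) - 552) = 3791764 - (115*(339 + 349) - 552) = 3791764 - (115*688 - 552) = 3791764 - (79120 - 552) = 3791764 - 1*78568 = 3791764 - 78568 = 3713196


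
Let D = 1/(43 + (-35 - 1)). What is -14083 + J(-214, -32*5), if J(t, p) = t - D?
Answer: -100080/7 ≈ -14297.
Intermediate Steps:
D = ⅐ (D = 1/(43 - 36) = 1/7 = ⅐ ≈ 0.14286)
J(t, p) = -⅐ + t (J(t, p) = t - 1*⅐ = t - ⅐ = -⅐ + t)
-14083 + J(-214, -32*5) = -14083 + (-⅐ - 214) = -14083 - 1499/7 = -100080/7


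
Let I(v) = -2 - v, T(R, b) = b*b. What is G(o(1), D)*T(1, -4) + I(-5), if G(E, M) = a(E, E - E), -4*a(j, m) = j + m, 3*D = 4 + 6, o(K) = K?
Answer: -1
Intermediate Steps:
D = 10/3 (D = (4 + 6)/3 = (⅓)*10 = 10/3 ≈ 3.3333)
T(R, b) = b²
a(j, m) = -j/4 - m/4 (a(j, m) = -(j + m)/4 = -j/4 - m/4)
G(E, M) = -E/4 (G(E, M) = -E/4 - (E - E)/4 = -E/4 - ¼*0 = -E/4 + 0 = -E/4)
G(o(1), D)*T(1, -4) + I(-5) = -¼*1*(-4)² + (-2 - 1*(-5)) = -¼*16 + (-2 + 5) = -4 + 3 = -1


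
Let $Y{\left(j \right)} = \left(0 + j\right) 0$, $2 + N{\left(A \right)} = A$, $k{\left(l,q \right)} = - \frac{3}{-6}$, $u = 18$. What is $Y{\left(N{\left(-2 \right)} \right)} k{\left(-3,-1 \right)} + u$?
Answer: $18$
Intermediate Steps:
$k{\left(l,q \right)} = \frac{1}{2}$ ($k{\left(l,q \right)} = \left(-3\right) \left(- \frac{1}{6}\right) = \frac{1}{2}$)
$N{\left(A \right)} = -2 + A$
$Y{\left(j \right)} = 0$ ($Y{\left(j \right)} = j 0 = 0$)
$Y{\left(N{\left(-2 \right)} \right)} k{\left(-3,-1 \right)} + u = 0 \cdot \frac{1}{2} + 18 = 0 + 18 = 18$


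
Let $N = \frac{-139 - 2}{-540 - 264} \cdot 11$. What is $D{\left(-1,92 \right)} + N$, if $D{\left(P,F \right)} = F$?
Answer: $\frac{25173}{268} \approx 93.929$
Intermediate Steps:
$N = \frac{517}{268}$ ($N = - \frac{141}{-804} \cdot 11 = \left(-141\right) \left(- \frac{1}{804}\right) 11 = \frac{47}{268} \cdot 11 = \frac{517}{268} \approx 1.9291$)
$D{\left(-1,92 \right)} + N = 92 + \frac{517}{268} = \frac{25173}{268}$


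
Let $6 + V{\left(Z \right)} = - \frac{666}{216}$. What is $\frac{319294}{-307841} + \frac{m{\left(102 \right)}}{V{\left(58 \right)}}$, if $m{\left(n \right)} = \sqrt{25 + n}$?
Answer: $- \frac{319294}{307841} - \frac{12 \sqrt{127}}{109} \approx -2.2779$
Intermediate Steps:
$V{\left(Z \right)} = - \frac{109}{12}$ ($V{\left(Z \right)} = -6 - \frac{666}{216} = -6 - \frac{37}{12} = - \frac{109}{12}$)
$\frac{319294}{-307841} + \frac{m{\left(102 \right)}}{V{\left(58 \right)}} = \frac{319294}{-307841} + \frac{\sqrt{25 + 102}}{- \frac{109}{12}} = 319294 \left(- \frac{1}{307841}\right) + \sqrt{127} \left(- \frac{12}{109}\right) = - \frac{319294}{307841} - \frac{12 \sqrt{127}}{109}$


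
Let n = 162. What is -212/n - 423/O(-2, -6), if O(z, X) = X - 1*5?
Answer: 33097/891 ≈ 37.146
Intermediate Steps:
O(z, X) = -5 + X (O(z, X) = X - 5 = -5 + X)
-212/n - 423/O(-2, -6) = -212/162 - 423/(-5 - 6) = -212*1/162 - 423/(-11) = -106/81 - 423*(-1/11) = -106/81 + 423/11 = 33097/891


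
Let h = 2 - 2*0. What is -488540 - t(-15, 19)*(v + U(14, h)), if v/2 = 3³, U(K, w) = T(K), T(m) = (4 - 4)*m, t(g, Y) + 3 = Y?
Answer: -489404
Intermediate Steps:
t(g, Y) = -3 + Y
h = 2 (h = 2 + 0 = 2)
T(m) = 0 (T(m) = 0*m = 0)
U(K, w) = 0
v = 54 (v = 2*3³ = 2*27 = 54)
-488540 - t(-15, 19)*(v + U(14, h)) = -488540 - (-3 + 19)*(54 + 0) = -488540 - 16*54 = -488540 - 1*864 = -488540 - 864 = -489404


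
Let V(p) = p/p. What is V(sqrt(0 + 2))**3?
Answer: 1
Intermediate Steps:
V(p) = 1
V(sqrt(0 + 2))**3 = 1**3 = 1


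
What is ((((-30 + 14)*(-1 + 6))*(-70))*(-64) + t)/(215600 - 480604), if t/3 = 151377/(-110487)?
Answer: 13199664977/9759832316 ≈ 1.3524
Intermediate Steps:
t = -151377/36829 (t = 3*(151377/(-110487)) = 3*(151377*(-1/110487)) = 3*(-50459/36829) = -151377/36829 ≈ -4.1103)
((((-30 + 14)*(-1 + 6))*(-70))*(-64) + t)/(215600 - 480604) = ((((-30 + 14)*(-1 + 6))*(-70))*(-64) - 151377/36829)/(215600 - 480604) = ((-16*5*(-70))*(-64) - 151377/36829)/(-265004) = (-80*(-70)*(-64) - 151377/36829)*(-1/265004) = (5600*(-64) - 151377/36829)*(-1/265004) = (-358400 - 151377/36829)*(-1/265004) = -13199664977/36829*(-1/265004) = 13199664977/9759832316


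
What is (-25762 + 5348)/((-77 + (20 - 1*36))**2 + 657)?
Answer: -10207/4653 ≈ -2.1936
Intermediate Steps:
(-25762 + 5348)/((-77 + (20 - 1*36))**2 + 657) = -20414/((-77 + (20 - 36))**2 + 657) = -20414/((-77 - 16)**2 + 657) = -20414/((-93)**2 + 657) = -20414/(8649 + 657) = -20414/9306 = -20414*1/9306 = -10207/4653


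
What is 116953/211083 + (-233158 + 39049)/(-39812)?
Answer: 45629242883/8403636396 ≈ 5.4297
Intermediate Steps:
116953/211083 + (-233158 + 39049)/(-39812) = 116953*(1/211083) - 194109*(-1/39812) = 116953/211083 + 194109/39812 = 45629242883/8403636396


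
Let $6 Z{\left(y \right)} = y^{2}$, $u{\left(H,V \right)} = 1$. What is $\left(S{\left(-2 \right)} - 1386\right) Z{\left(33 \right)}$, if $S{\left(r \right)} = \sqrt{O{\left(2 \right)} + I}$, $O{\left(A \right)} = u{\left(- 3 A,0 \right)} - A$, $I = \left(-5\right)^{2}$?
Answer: $-251559 + 363 \sqrt{6} \approx -2.5067 \cdot 10^{5}$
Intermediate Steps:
$I = 25$
$O{\left(A \right)} = 1 - A$
$Z{\left(y \right)} = \frac{y^{2}}{6}$
$S{\left(r \right)} = 2 \sqrt{6}$ ($S{\left(r \right)} = \sqrt{\left(1 - 2\right) + 25} = \sqrt{-1 + 25} = \sqrt{24} = 2 \sqrt{6}$)
$\left(S{\left(-2 \right)} - 1386\right) Z{\left(33 \right)} = \left(2 \sqrt{6} - 1386\right) \frac{33^{2}}{6} = \left(-1386 + 2 \sqrt{6}\right) \frac{1}{6} \cdot 1089 = \left(-1386 + 2 \sqrt{6}\right) \frac{363}{2} = -251559 + 363 \sqrt{6}$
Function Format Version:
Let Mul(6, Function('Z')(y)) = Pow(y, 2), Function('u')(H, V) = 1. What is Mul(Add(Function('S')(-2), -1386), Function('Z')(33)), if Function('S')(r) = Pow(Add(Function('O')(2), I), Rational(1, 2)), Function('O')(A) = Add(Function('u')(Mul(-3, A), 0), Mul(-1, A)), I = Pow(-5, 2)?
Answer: Add(-251559, Mul(363, Pow(6, Rational(1, 2)))) ≈ -2.5067e+5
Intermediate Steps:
I = 25
Function('O')(A) = Add(1, Mul(-1, A))
Function('Z')(y) = Mul(Rational(1, 6), Pow(y, 2))
Function('S')(r) = Mul(2, Pow(6, Rational(1, 2))) (Function('S')(r) = Pow(Add(Add(1, Mul(-1, 2)), 25), Rational(1, 2)) = Pow(Add(Add(1, -2), 25), Rational(1, 2)) = Pow(Add(-1, 25), Rational(1, 2)) = Pow(24, Rational(1, 2)) = Mul(2, Pow(6, Rational(1, 2))))
Mul(Add(Function('S')(-2), -1386), Function('Z')(33)) = Mul(Add(Mul(2, Pow(6, Rational(1, 2))), -1386), Mul(Rational(1, 6), Pow(33, 2))) = Mul(Add(-1386, Mul(2, Pow(6, Rational(1, 2)))), Mul(Rational(1, 6), 1089)) = Mul(Add(-1386, Mul(2, Pow(6, Rational(1, 2)))), Rational(363, 2)) = Add(-251559, Mul(363, Pow(6, Rational(1, 2))))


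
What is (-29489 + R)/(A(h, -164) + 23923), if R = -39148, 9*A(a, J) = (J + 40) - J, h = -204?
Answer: -617733/215347 ≈ -2.8685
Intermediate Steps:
A(a, J) = 40/9 (A(a, J) = ((J + 40) - J)/9 = ((40 + J) - J)/9 = (⅑)*40 = 40/9)
(-29489 + R)/(A(h, -164) + 23923) = (-29489 - 39148)/(40/9 + 23923) = -68637/215347/9 = -68637*9/215347 = -617733/215347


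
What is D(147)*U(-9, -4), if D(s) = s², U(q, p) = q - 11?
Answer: -432180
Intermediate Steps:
U(q, p) = -11 + q
D(147)*U(-9, -4) = 147²*(-11 - 9) = 21609*(-20) = -432180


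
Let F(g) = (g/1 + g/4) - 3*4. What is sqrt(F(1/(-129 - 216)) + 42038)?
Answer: 5*sqrt(32013723)/138 ≈ 205.00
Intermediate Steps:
F(g) = -12 + 5*g/4 (F(g) = (g*1 + g*(1/4)) - 12 = (g + g/4) - 12 = 5*g/4 - 12 = -12 + 5*g/4)
sqrt(F(1/(-129 - 216)) + 42038) = sqrt((-12 + 5/(4*(-129 - 216))) + 42038) = sqrt((-12 + (5/4)/(-345)) + 42038) = sqrt((-12 + (5/4)*(-1/345)) + 42038) = sqrt((-12 - 1/276) + 42038) = sqrt(-3313/276 + 42038) = sqrt(11599175/276) = 5*sqrt(32013723)/138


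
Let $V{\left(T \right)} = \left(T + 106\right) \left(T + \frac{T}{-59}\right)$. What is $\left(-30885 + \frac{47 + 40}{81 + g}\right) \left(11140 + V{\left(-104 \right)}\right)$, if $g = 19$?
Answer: $- \frac{498157928487}{1475} \approx -3.3773 \cdot 10^{8}$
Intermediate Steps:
$V{\left(T \right)} = \frac{58 T \left(106 + T\right)}{59}$ ($V{\left(T \right)} = \left(106 + T\right) \left(T + T \left(- \frac{1}{59}\right)\right) = \left(106 + T\right) \left(T - \frac{T}{59}\right) = \left(106 + T\right) \frac{58 T}{59} = \frac{58 T \left(106 + T\right)}{59}$)
$\left(-30885 + \frac{47 + 40}{81 + g}\right) \left(11140 + V{\left(-104 \right)}\right) = \left(-30885 + \frac{47 + 40}{81 + 19}\right) \left(11140 + \frac{58}{59} \left(-104\right) \left(106 - 104\right)\right) = \left(-30885 + \frac{87}{100}\right) \left(11140 + \frac{58}{59} \left(-104\right) 2\right) = \left(-30885 + 87 \cdot \frac{1}{100}\right) \left(11140 - \frac{12064}{59}\right) = \left(-30885 + \frac{87}{100}\right) \frac{645196}{59} = \left(- \frac{3088413}{100}\right) \frac{645196}{59} = - \frac{498157928487}{1475}$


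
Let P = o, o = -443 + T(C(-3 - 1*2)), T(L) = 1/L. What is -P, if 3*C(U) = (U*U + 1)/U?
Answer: 11533/26 ≈ 443.58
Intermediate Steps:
C(U) = (1 + U**2)/(3*U) (C(U) = ((U*U + 1)/U)/3 = ((U**2 + 1)/U)/3 = ((1 + U**2)/U)/3 = (1 + U**2)/(3*U))
T(L) = 1/L
o = -11533/26 (o = -443 + 1/((1 + (-3 - 1*2)**2)/(3*(-3 - 1*2))) = -443 + 1/((1 + (-3 - 2)**2)/(3*(-3 - 2))) = -443 + 1/((1/3)*(1 + (-5)**2)/(-5)) = -443 + 1/((1/3)*(-1/5)*(1 + 25)) = -443 + 1/((1/3)*(-1/5)*26) = -443 + 1/(-26/15) = -443 - 15/26 = -11533/26 ≈ -443.58)
P = -11533/26 ≈ -443.58
-P = -1*(-11533/26) = 11533/26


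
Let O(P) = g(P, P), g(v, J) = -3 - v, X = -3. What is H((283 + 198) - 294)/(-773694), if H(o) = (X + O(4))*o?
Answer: 935/386847 ≈ 0.0024170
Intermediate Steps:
O(P) = -3 - P
H(o) = -10*o (H(o) = (-3 + (-3 - 1*4))*o = (-3 + (-3 - 4))*o = (-3 - 7)*o = -10*o)
H((283 + 198) - 294)/(-773694) = -10*((283 + 198) - 294)/(-773694) = -10*(481 - 294)*(-1/773694) = -10*187*(-1/773694) = -1870*(-1/773694) = 935/386847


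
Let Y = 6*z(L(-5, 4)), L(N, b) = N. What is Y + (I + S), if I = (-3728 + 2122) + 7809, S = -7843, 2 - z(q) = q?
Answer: -1598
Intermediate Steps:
z(q) = 2 - q
I = 6203 (I = -1606 + 7809 = 6203)
Y = 42 (Y = 6*(2 - 1*(-5)) = 6*(2 + 5) = 6*7 = 42)
Y + (I + S) = 42 + (6203 - 7843) = 42 - 1640 = -1598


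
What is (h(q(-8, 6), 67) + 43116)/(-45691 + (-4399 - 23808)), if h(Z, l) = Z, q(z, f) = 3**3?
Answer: -43143/73898 ≈ -0.58382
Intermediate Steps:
q(z, f) = 27
(h(q(-8, 6), 67) + 43116)/(-45691 + (-4399 - 23808)) = (27 + 43116)/(-45691 + (-4399 - 23808)) = 43143/(-45691 - 28207) = 43143/(-73898) = 43143*(-1/73898) = -43143/73898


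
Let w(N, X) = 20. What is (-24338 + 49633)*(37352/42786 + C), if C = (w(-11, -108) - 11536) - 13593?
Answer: -13586909782495/21393 ≈ -6.3511e+8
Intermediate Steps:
C = -25109 (C = (20 - 11536) - 13593 = -11516 - 13593 = -25109)
(-24338 + 49633)*(37352/42786 + C) = (-24338 + 49633)*(37352/42786 - 25109) = 25295*(37352*(1/42786) - 25109) = 25295*(18676/21393 - 25109) = 25295*(-537138161/21393) = -13586909782495/21393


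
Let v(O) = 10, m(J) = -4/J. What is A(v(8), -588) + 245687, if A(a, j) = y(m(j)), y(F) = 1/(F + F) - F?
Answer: 72253585/294 ≈ 2.4576e+5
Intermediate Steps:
y(F) = 1/(2*F) - F
A(a, j) = 4/j - j/8 (A(a, j) = 1/(2*((-4/j))) - (-4)/j = (-j/4)/2 + 4/j = -j/8 + 4/j = 4/j - j/8)
A(v(8), -588) + 245687 = (4/(-588) - 1/8*(-588)) + 245687 = (4*(-1/588) + 147/2) + 245687 = (-1/147 + 147/2) + 245687 = 21607/294 + 245687 = 72253585/294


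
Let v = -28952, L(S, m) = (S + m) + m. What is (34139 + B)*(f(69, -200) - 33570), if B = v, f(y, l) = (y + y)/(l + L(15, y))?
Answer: -8184712536/47 ≈ -1.7414e+8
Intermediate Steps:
L(S, m) = S + 2*m
f(y, l) = 2*y/(15 + l + 2*y) (f(y, l) = (y + y)/(l + (15 + 2*y)) = (2*y)/(15 + l + 2*y) = 2*y/(15 + l + 2*y))
B = -28952
(34139 + B)*(f(69, -200) - 33570) = (34139 - 28952)*(2*69/(15 - 200 + 2*69) - 33570) = 5187*(2*69/(15 - 200 + 138) - 33570) = 5187*(2*69/(-47) - 33570) = 5187*(2*69*(-1/47) - 33570) = 5187*(-138/47 - 33570) = 5187*(-1577928/47) = -8184712536/47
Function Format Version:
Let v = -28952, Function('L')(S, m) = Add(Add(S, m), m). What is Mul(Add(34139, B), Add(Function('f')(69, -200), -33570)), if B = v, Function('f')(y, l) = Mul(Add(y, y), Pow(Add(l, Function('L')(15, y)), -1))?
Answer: Rational(-8184712536, 47) ≈ -1.7414e+8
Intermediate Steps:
Function('L')(S, m) = Add(S, Mul(2, m))
Function('f')(y, l) = Mul(2, y, Pow(Add(15, l, Mul(2, y)), -1)) (Function('f')(y, l) = Mul(Add(y, y), Pow(Add(l, Add(15, Mul(2, y))), -1)) = Mul(Mul(2, y), Pow(Add(15, l, Mul(2, y)), -1)) = Mul(2, y, Pow(Add(15, l, Mul(2, y)), -1)))
B = -28952
Mul(Add(34139, B), Add(Function('f')(69, -200), -33570)) = Mul(Add(34139, -28952), Add(Mul(2, 69, Pow(Add(15, -200, Mul(2, 69)), -1)), -33570)) = Mul(5187, Add(Mul(2, 69, Pow(Add(15, -200, 138), -1)), -33570)) = Mul(5187, Add(Mul(2, 69, Pow(-47, -1)), -33570)) = Mul(5187, Add(Mul(2, 69, Rational(-1, 47)), -33570)) = Mul(5187, Add(Rational(-138, 47), -33570)) = Mul(5187, Rational(-1577928, 47)) = Rational(-8184712536, 47)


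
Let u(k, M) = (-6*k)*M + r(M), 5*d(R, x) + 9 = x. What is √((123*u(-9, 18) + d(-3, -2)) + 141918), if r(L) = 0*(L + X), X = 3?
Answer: √6536795/5 ≈ 511.34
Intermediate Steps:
d(R, x) = -9/5 + x/5
r(L) = 0 (r(L) = 0*(L + 3) = 0*(3 + L) = 0)
u(k, M) = -6*M*k (u(k, M) = (-6*k)*M + 0 = -6*M*k + 0 = -6*M*k)
√((123*u(-9, 18) + d(-3, -2)) + 141918) = √((123*(-6*18*(-9)) + (-9/5 + (⅕)*(-2))) + 141918) = √((123*972 + (-9/5 - ⅖)) + 141918) = √((119556 - 11/5) + 141918) = √(597769/5 + 141918) = √(1307359/5) = √6536795/5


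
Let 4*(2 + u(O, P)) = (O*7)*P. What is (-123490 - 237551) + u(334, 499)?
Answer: -138755/2 ≈ -69378.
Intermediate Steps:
u(O, P) = -2 + 7*O*P/4 (u(O, P) = -2 + ((O*7)*P)/4 = -2 + ((7*O)*P)/4 = -2 + (7*O*P)/4 = -2 + 7*O*P/4)
(-123490 - 237551) + u(334, 499) = (-123490 - 237551) + (-2 + (7/4)*334*499) = -361041 + (-2 + 583331/2) = -361041 + 583327/2 = -138755/2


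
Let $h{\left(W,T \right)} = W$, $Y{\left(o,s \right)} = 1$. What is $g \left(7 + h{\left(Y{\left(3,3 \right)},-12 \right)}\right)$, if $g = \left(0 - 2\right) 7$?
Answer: $-112$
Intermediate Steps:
$g = -14$ ($g = \left(-2\right) 7 = -14$)
$g \left(7 + h{\left(Y{\left(3,3 \right)},-12 \right)}\right) = - 14 \left(7 + 1\right) = \left(-14\right) 8 = -112$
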